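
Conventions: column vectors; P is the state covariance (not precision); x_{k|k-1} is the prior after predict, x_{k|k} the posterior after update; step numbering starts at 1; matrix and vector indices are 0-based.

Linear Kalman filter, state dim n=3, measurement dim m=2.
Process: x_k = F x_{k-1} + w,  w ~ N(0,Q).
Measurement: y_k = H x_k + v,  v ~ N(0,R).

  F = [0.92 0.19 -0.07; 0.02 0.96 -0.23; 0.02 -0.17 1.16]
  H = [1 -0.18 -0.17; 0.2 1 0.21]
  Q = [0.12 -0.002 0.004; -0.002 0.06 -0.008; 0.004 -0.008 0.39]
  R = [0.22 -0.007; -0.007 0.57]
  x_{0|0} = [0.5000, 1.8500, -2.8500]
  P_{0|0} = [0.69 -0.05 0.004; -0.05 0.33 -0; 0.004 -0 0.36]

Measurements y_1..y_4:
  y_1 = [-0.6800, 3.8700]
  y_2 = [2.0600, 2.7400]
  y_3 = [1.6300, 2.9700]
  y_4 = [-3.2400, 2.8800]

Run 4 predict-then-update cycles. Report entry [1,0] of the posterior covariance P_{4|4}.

step 1: x^-=[1.0110, 2.4415, -3.6105]  P^-=[0.6997 0.0315 -0.0113; 0.0315 0.3815 -0.1583; -0.0113 -0.1583 0.8848]  S=[0.9404 0.0939; 0.0939 0.9636]  K=[0.7296 0.1043; -0.0481 0.3726; -0.1457 0.0403]  nu=[-1.8653, 1.9845]  x^+=[-0.1430, 3.2707, -3.2587]  P^+=[0.1743 0.0020 0.0833; 0.0020 0.2489 -0.1741; 0.0833 -0.1741 0.8643]
step 2: x^-=[0.7180, 3.8866, -4.3390]  P^-=[0.2754 0.0639 -0.0230; 0.0639 0.4114 -0.4783; -0.0230 -0.4783 1.6328]  S=[0.5114 0.0726; 0.0726 0.8871]  K=[0.5112 0.0868; 0.0883 0.3577; -0.4017 -0.1249]  nu=[1.3039, -0.3790]  x^+=[1.3518, 3.8661, -4.8154]  P^+=[0.1286 -0.0006 0.0988; -0.0006 0.2893 -0.4093; 0.0988 -0.4093 1.5292]
step 3: x^-=[2.3153, 4.8461, -6.2161]  P^-=[0.2447 0.1016 -0.1169; 0.1016 0.5874 -0.9331; -0.1169 -0.9331 2.6221]  S=[0.5056 0.1139; 0.1139 0.9217]  K=[0.4694 0.0787; 0.2108 0.4207; -0.7009 -0.3537]  nu=[-0.8697, -1.0337]  x^+=[1.8257, 4.2278, -5.2408]  P^+=[0.1192 -0.0033 0.1003; -0.0033 0.3816 -0.6792; 0.1003 -0.6792 2.2019]
step 4: x^-=[2.8497, 5.3006, -6.7616]  P^-=[0.2494 0.1562 -0.2352; 0.1562 0.8271 -1.4388; -0.2352 -1.4388 3.6365]  S=[0.5370 0.1724; 0.1724 1.0059]  K=[0.4620 0.0766; 0.3087 0.5000; -0.9276 -0.5590]  nu=[-6.2851, -1.5706]  x^+=[-0.1741, 2.5751, -0.0535]  P^+=[0.1167 -0.0028 0.0947; -0.0028 0.4712 -0.8942; 0.0947 -0.8942 2.6814]

P_post[1,0] = -0.0028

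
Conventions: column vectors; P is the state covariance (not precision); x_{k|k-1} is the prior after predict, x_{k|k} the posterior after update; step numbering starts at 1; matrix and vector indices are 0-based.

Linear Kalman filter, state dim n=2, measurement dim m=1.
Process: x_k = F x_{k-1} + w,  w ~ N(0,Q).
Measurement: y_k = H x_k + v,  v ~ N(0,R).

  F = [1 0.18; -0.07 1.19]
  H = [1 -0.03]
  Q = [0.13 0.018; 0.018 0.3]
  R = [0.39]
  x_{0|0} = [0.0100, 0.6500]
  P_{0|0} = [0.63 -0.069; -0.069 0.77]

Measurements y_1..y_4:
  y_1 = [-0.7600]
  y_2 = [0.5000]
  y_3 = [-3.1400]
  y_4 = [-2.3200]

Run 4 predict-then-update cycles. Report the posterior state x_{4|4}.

x_post = [-2.1167, -1.7518]

step 1: x^-=[0.1270, 0.7728]  P^-=[0.7601 0.0576; 0.0576 1.4050]  S=[1.1479]  K=[0.6607; 0.0135]  nu=[-0.8638]  x^+=[-0.4437, 0.7612]  P^+=[0.2591 0.0474; 0.0474 1.4048]
step 2: x^-=[-0.3067, 0.9369]  P^-=[0.4517 0.3566; 0.3566 2.2827]  S=[0.8223]  K=[0.5362; 0.3503]  nu=[0.8348]  x^+=[0.1410, 1.2293]  P^+=[0.2152 0.2021; 0.2021 2.1817]
step 3: x^-=[0.3622, 1.4530]  P^-=[0.4886 0.7082; 0.7082 3.3570]  S=[0.8392]  K=[0.5570; 0.7239]  nu=[-3.4587]  x^+=[-1.5641, -1.0508]  P^+=[0.2283 0.3698; 0.3698 2.9172]
step 4: x^-=[-1.7533, -1.1409]  P^-=[0.5860 1.0623; 1.0623 4.3705]  S=[0.9162]  K=[0.6048; 1.0164]  nu=[-0.6010]  x^+=[-2.1167, -1.7518]  P^+=[0.2508 0.4991; 0.4991 3.4240]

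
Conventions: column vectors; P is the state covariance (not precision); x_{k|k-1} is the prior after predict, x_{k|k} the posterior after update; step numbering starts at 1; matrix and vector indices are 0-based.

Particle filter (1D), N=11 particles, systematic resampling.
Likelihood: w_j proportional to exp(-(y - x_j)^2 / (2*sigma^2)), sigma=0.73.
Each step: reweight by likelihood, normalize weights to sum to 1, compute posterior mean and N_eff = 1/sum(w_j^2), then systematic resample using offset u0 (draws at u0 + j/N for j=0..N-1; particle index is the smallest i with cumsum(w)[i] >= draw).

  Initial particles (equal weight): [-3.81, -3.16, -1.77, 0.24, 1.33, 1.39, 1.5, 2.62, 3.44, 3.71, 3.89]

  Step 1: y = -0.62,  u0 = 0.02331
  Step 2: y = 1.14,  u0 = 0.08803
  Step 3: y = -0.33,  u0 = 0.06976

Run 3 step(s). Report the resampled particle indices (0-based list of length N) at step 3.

step 1: w=[0.0001, 0.0027, 0.3375, 0.5831, 0.0329, 0.0264, 0.0172, 0.0001, 0.0000, 0.0000, 0.0000]  mean=-0.3600  Neff=2.1929  idx=[2, 2, 2, 2, 3, 3, 3, 3, 3, 3, 4]
step 2: w=[0.0001, 0.0001, 0.0001, 0.0001, 0.1239, 0.1239, 0.1239, 0.1239, 0.1239, 0.1239, 0.2561]  mean=0.5184  Neff=6.3397  idx=[4, 5, 6, 6, 7, 8, 9, 9, 10, 10, 10]
step 3: w=[0.1204, 0.1204, 0.1204, 0.1204, 0.1204, 0.1204, 0.1204, 0.1204, 0.0123, 0.0123, 0.0123]  mean=0.2802  Neff=8.5914  idx=[0, 1, 2, 2, 3, 4, 5, 5, 6, 7, 9]

resampled_idx = [0, 1, 2, 2, 3, 4, 5, 5, 6, 7, 9]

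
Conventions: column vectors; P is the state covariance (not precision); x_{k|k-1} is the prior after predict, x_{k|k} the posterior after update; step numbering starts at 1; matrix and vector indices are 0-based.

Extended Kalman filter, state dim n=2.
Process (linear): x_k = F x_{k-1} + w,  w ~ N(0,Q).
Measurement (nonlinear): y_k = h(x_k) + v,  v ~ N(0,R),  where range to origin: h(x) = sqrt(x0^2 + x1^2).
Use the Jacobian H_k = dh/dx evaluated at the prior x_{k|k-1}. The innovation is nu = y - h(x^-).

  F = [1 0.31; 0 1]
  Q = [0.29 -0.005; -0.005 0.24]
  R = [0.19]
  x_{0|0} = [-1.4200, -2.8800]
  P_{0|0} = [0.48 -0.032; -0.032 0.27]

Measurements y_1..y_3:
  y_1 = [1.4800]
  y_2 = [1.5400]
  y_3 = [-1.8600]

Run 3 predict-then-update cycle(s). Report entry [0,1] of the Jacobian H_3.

H_jac[0,1] = -0.6649

step 1: x^-=[-2.3128, -2.8800]  P^-=[0.7761 0.0467; 0.0467 0.5100]  H_jac=[-0.6261 -0.7797]  S=[0.8499]  K=[-0.6146; -0.5023]  nu=[-2.2137]  x^+=[-0.9523, -1.7681]  P^+=[0.4551 -0.2157; -0.2157 0.2956]
step 2: x^-=[-1.5004, -1.7681]  P^-=[0.6397 -0.1290; -0.1290 0.5356]  H_jac=[-0.6470 -0.7625]  S=[0.6419]  K=[-0.4916; -0.5062]  nu=[-0.7789]  x^+=[-1.1175, -1.3739]  P^+=[0.4846 -0.2887; -0.2887 0.3711]
step 3: x^-=[-1.5434, -1.3739]  P^-=[0.6313 -0.1787; -0.1787 0.6111]  H_jac=[-0.7469 -0.6649]  S=[0.6349]  K=[-0.5555; -0.4298]  nu=[-3.9263]  x^+=[0.6379, 0.3137]  P^+=[0.4353 -0.3303; -0.3303 0.4939]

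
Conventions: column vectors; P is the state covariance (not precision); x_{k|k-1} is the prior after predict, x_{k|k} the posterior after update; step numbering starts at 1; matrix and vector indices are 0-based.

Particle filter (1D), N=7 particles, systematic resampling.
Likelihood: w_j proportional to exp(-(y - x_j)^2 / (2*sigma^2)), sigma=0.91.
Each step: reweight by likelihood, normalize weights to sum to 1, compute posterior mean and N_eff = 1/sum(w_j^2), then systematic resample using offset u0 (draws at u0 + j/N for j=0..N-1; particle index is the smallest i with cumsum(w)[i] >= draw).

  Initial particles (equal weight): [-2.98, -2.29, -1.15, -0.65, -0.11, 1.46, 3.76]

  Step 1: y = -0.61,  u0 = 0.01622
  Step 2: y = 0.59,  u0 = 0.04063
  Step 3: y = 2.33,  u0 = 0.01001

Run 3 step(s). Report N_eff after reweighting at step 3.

N_eff = 4.6961

step 1: w=[0.0113, 0.0609, 0.2806, 0.3343, 0.2878, 0.0252, 0.0000]  mean=-0.7079  Neff=3.6000  idx=[1, 2, 2, 3, 3, 4, 4]
step 2: w=[0.0026, 0.0617, 0.0617, 0.1516, 0.1516, 0.2854, 0.2854]  mean=-0.4076  Neff=4.6184  idx=[1, 3, 4, 5, 5, 6, 6]
step 3: w=[0.0056, 0.0391, 0.0391, 0.2290, 0.2290, 0.2290, 0.2290]  mean=-0.1580  Neff=4.6961  idx=[1, 3, 3, 4, 5, 5, 6]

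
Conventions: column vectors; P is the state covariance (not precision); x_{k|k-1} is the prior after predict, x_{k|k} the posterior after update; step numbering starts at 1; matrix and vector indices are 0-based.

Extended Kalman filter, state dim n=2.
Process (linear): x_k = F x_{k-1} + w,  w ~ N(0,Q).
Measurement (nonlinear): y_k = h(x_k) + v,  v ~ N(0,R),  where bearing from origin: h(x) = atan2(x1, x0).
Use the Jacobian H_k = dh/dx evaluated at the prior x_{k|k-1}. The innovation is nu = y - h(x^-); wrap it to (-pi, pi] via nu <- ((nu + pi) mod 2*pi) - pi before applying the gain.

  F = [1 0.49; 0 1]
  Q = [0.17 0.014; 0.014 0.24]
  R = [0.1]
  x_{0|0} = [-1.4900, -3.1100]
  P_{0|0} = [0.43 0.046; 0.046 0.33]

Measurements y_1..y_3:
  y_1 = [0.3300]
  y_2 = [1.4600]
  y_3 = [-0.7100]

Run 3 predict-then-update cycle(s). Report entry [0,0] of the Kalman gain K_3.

step 1: x^-=[-3.0139, -3.1100]  P^-=[0.7243 0.2217; 0.2217 0.5700]  H_jac=[0.1658 -0.1607]  S=[0.1228]  K=[0.6878; -0.4465]  nu=[2.6705]  x^+=[-1.1771, -4.3023]  P^+=[0.6662 0.2594; 0.2594 0.5455]
step 2: x^-=[-3.2852, -4.3023]  P^-=[1.2214 0.5407; 0.5407 0.7855]  H_jac=[0.1468 -0.1121]  S=[0.1184]  K=[1.0026; -0.0733]  nu=[-2.6002]  x^+=[-5.8922, -4.1117]  P^+=[1.1024 0.5494; 0.5494 0.7849]
step 3: x^-=[-7.9069, -4.1117]  P^-=[1.9993 0.9480; 0.9480 1.0249]  H_jac=[0.0518 -0.0996]  S=[0.1057]  K=[0.0863; -0.5008]  nu=[1.9521]  x^+=[-7.7386, -5.0892]  P^+=[1.9985 0.9526; 0.9526 0.9984]

K[0,0] = 0.0863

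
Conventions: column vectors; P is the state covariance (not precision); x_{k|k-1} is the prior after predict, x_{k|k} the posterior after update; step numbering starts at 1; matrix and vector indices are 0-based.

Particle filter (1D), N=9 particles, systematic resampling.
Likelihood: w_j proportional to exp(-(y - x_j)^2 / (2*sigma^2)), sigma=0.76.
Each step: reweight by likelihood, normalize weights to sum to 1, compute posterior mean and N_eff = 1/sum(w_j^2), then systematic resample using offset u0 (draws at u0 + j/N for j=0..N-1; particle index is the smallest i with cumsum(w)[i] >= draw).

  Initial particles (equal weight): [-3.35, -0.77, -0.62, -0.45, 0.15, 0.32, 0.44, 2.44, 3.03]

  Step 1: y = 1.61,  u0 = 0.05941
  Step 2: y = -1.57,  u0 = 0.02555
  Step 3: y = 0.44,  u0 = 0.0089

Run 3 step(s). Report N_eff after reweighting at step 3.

N_eff = 8.9916

step 1: w=[0.0000, 0.0050, 0.0092, 0.0172, 0.1073, 0.1608, 0.2077, 0.3741, 0.1186]  mean=1.4138  Neff=4.2560  idx=[4, 5, 5, 6, 6, 7, 7, 7, 8]
step 2: w=[0.3379, 0.1986, 0.1986, 0.1325, 0.1325, 0.0000, 0.0000, 0.0000, 0.0000]  mean=0.2944  Neff=4.3835  idx=[0, 0, 0, 1, 1, 2, 2, 3, 4]
step 3: w=[0.1064, 0.1064, 0.1064, 0.1130, 0.1130, 0.1130, 0.1130, 0.1144, 0.1144]  mean=0.2932  Neff=8.9916  idx=[0, 1, 2, 3, 4, 5, 6, 7, 8]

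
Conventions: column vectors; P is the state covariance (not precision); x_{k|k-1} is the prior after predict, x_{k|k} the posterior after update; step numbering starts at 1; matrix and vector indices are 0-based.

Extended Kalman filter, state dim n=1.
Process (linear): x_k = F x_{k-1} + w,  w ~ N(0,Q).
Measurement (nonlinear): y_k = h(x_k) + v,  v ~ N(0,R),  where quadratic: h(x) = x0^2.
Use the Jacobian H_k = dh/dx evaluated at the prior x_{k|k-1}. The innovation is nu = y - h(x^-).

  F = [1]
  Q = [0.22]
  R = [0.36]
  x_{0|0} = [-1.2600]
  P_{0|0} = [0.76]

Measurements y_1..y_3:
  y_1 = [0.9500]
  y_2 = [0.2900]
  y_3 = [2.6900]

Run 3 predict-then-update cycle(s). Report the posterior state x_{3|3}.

step 1: x^-=[-1.2600]  P^-=[0.9800]  H_jac=[-2.5200]  S=[6.5834]  K=[-0.3751]  nu=[-0.6376]  x^+=[-1.0208]  P^+=[0.0536]
step 2: x^-=[-1.0208]  P^-=[0.2736]  H_jac=[-2.0416]  S=[1.5004]  K=[-0.3723]  nu=[-0.7521]  x^+=[-0.7408]  P^+=[0.0656]
step 3: x^-=[-0.7408]  P^-=[0.2856]  H_jac=[-1.4817]  S=[0.9871]  K=[-0.4288]  nu=[2.1412]  x^+=[-1.6589]  P^+=[0.1042]

x_post = [-1.6589]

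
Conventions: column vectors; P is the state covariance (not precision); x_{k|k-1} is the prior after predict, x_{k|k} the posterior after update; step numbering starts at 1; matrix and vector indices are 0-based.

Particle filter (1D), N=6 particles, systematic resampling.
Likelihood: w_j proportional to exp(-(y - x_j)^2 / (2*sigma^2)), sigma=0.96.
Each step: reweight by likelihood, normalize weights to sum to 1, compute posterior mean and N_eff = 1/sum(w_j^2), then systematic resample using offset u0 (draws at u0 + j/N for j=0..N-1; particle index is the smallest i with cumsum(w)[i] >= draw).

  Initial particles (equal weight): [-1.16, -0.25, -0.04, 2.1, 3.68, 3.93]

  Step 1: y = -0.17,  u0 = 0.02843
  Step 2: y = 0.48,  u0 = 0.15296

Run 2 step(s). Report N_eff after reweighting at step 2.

N_eff = 5.0031

step 1: w=[0.2229, 0.3780, 0.3758, 0.0232, 0.0001, 0.0000]  mean=-0.3188  Neff=2.9912  idx=[0, 0, 1, 1, 2, 2]
step 2: w=[0.0630, 0.0630, 0.2030, 0.2030, 0.2340, 0.2340]  mean=-0.2663  Neff=5.0031  idx=[2, 2, 3, 4, 5, 5]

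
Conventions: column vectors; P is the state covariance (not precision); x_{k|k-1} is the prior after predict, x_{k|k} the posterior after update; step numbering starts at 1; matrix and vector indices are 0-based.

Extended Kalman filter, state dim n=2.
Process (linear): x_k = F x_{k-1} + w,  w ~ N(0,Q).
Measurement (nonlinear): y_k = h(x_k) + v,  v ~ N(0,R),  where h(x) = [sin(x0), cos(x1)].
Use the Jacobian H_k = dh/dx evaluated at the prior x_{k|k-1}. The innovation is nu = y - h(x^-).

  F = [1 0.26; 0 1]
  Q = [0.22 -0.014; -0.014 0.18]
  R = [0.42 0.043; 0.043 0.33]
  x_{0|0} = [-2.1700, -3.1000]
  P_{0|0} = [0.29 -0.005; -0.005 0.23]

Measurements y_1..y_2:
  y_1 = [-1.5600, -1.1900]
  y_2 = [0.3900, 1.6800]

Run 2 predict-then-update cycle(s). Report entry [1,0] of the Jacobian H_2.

step 1: x^-=[-2.9760, -3.1000]  P^-=[0.5229 0.0408; 0.0408 0.4100]  H_jac=[-0.9863 0.0000; 0.0000 0.0416]  S=[0.9287 0.0413; 0.0413 0.3307]  K=[-0.5587 0.0749; -0.0459 0.0573]  nu=[-1.3952, -0.1909]  x^+=[-2.2108, -3.0469]  P^+=[0.2346 0.0170; 0.0170 0.4072]
step 2: x^-=[-3.0030, -3.0469]  P^-=[0.4910 0.1089; 0.1089 0.5872]  H_jac=[-0.9904 0.0000; 0.0000 0.0945]  S=[0.9017 0.0328; 0.0328 0.3352]  K=[-0.5424 0.0838; -0.1261 0.1779]  nu=[0.5281, 2.6755]  x^+=[-3.0653, -2.6375]  P^+=[0.2264 0.0457; 0.0457 0.5637]

H_jac[1,0] = 0.0000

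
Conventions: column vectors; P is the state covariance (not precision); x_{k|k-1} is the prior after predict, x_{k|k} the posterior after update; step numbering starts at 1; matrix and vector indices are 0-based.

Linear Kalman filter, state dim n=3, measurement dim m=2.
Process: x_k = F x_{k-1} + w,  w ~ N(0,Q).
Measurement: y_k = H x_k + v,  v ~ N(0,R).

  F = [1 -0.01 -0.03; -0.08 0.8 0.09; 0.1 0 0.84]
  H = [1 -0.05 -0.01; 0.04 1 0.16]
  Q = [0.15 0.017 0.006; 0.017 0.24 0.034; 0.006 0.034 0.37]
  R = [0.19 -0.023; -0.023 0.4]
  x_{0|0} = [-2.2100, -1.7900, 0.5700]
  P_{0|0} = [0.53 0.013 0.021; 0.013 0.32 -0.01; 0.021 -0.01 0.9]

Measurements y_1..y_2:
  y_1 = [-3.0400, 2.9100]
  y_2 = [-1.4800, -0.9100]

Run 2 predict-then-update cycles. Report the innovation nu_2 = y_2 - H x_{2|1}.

innov = [1.3459, -2.0477]

step 1: x^-=[-2.2092, -1.2039, 0.2578]  P^-=[0.6793 -0.0178 0.0540; -0.0178 0.4521 0.0909; 0.0540 0.0909 1.0139]  S=[0.8713 -0.0308; -0.0308 0.9075]  K=[0.7817 0.0464; -0.0293 0.5124; 0.0551 0.2832]  nu=[-0.8884, 4.1610]  x^+=[-2.7105, 0.9543, 1.3871]  P^+=[0.1472 -0.0071 0.0114; -0.0071 0.2121 -0.0388; 0.0114 -0.0388 0.9394]
step 2: x^-=[-2.7617, 1.1051, 0.8941]  P^-=[0.2975 -0.0027 0.0069; -0.0027 0.3795 0.0766; 0.0069 0.0766 1.0362]  S=[0.4888 -0.0347; -0.0347 0.8309]  K=[0.6115 0.0379; -0.0125 0.4708; 0.0059 0.2923]  nu=[1.3459, -2.0477]  x^+=[-2.0164, 0.1242, 0.3036]  P^+=[0.1151 -0.0038 0.0022; -0.0038 0.1948 -0.0378; 0.0022 -0.0378 0.9654]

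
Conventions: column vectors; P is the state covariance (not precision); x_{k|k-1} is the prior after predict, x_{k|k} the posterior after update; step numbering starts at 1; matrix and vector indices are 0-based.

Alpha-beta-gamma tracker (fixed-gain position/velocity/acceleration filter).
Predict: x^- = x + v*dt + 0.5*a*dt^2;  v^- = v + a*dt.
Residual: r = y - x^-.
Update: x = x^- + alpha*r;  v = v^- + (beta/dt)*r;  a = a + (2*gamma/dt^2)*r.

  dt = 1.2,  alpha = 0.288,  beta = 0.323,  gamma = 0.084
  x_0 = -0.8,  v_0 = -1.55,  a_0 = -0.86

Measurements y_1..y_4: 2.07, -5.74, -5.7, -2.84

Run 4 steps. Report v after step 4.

v_post = -1.0201

step 1: x_pred=-3.2792  r=5.3492  x^+=-1.7386  v^+=-1.1422  a^+=-0.2359
step 2: x_pred=-3.2791  r=-2.4609  x^+=-3.9878  v^+=-2.0877  a^+=-0.5230
step 3: x_pred=-6.8696  r=1.1696  x^+=-6.5328  v^+=-2.4005  a^+=-0.3866
step 4: x_pred=-9.6917  r=6.8517  x^+=-7.7184  v^+=-1.0201  a^+=0.4128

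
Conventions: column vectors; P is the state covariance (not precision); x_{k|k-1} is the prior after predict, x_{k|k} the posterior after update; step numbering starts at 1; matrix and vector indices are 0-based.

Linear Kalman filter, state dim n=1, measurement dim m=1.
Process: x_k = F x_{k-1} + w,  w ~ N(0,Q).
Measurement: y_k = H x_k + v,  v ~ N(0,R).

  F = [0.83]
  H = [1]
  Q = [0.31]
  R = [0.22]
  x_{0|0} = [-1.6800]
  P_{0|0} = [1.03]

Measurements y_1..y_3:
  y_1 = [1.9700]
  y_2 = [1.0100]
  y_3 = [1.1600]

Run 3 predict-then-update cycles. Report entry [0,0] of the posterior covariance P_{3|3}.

step 1: x^-=[-1.3944]  P^-=[1.0196]  S=[1.2396]  K=[0.8225]  nu=[3.3644]  x^+=[1.3729]  P^+=[0.1810]
step 2: x^-=[1.1395]  P^-=[0.4347]  S=[0.6547]  K=[0.6639]  nu=[-0.1295]  x^+=[1.0535]  P^+=[0.1461]
step 3: x^-=[0.8744]  P^-=[0.4106]  S=[0.6306]  K=[0.6511]  nu=[0.2856]  x^+=[1.0604]  P^+=[0.1433]

P_post[0,0] = 0.1433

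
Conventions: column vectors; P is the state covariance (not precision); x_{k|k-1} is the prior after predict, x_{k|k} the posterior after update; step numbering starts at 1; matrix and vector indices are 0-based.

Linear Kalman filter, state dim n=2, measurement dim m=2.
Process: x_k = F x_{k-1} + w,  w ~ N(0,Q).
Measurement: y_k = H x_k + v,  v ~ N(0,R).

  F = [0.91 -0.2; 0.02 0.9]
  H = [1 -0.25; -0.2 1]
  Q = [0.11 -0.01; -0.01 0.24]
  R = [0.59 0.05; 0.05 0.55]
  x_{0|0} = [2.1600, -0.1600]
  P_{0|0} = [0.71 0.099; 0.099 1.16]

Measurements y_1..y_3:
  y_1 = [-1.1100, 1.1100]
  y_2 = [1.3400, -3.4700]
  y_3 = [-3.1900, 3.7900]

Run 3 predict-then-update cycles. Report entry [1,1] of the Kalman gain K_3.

K[1,1] = 0.4436

step 1: x^-=[1.9976, -0.1008]  P^-=[0.7083 -0.1252; -0.1252 1.1834]  S=[1.4349 -0.5190; -0.5190 1.8119]  K=[0.5156 0.0004; -0.0582 0.6503]  nu=[-3.1328, 1.6103]  x^+=[0.3830, 1.1288]  P^+=[0.3271 0.0914; 0.0914 0.3730]
step 2: x^-=[0.1227, 1.0236]  P^-=[0.3625 0.0033; 0.0033 0.5456]  S=[0.9849 -0.1554; -0.1554 1.1088]  K=[0.3654 -0.0112; -0.0589 0.4832]  nu=[1.4732, -4.4691]  x^+=[0.7110, -1.2226]  P^+=[0.2296 0.0580; 0.0580 0.2744]
step 3: x^-=[0.8916, -1.0862]  P^-=[0.2899 -0.0079; -0.0079 0.4645]  S=[0.9129 -0.1324; -0.1324 1.0292]  K=[0.3164 -0.0233; -0.0715 0.4436]  nu=[-4.3531, 5.0545]  x^+=[-0.6036, 1.4674]  P^+=[0.1960 0.0422; 0.0422 0.2489]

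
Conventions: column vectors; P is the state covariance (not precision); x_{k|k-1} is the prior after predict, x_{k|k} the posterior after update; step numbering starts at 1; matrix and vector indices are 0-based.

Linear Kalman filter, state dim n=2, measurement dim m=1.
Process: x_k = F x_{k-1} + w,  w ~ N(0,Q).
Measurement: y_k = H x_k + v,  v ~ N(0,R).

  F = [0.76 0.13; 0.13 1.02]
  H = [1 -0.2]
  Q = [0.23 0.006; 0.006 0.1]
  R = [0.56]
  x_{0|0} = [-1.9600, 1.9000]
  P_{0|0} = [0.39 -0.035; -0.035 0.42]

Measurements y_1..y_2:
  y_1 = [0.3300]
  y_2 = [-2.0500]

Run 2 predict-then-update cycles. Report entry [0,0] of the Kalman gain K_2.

K[0,0] = 0.4032

step 1: x^-=[-1.2426, 1.6832]  P^-=[0.4554 0.0725; 0.0725 0.5343]  S=[1.0078]  K=[0.4375; -0.0341]  nu=[1.9092]  x^+=[-0.4073, 1.6181]  P^+=[0.2625 0.0875; 0.0875 0.5331]
step 2: x^-=[-0.0992, 1.5975]  P^-=[0.4079 0.1720; 0.1720 0.6823]  S=[0.9264]  K=[0.4032; 0.0383]  nu=[-1.6313]  x^+=[-0.7569, 1.5350]  P^+=[0.2573 0.1576; 0.1576 0.6809]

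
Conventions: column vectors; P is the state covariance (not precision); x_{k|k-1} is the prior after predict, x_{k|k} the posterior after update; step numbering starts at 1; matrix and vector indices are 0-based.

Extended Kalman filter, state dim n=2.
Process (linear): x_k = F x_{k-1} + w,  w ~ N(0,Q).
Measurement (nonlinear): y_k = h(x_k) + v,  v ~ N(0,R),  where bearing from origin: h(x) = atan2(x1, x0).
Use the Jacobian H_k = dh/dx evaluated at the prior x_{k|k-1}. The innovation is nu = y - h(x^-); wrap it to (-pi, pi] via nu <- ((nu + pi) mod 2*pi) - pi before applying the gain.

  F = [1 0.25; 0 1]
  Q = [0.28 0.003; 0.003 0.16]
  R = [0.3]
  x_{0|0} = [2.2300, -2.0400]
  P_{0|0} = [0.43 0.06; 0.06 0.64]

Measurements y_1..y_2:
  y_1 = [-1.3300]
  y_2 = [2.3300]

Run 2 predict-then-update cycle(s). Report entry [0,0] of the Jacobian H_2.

step 1: x^-=[1.7200, -2.0400]  P^-=[0.7800 0.2230; 0.2230 0.8000]  H_jac=[0.2865 0.2416]  S=[0.4416]  K=[0.6281; 0.5823]  nu=[-0.4597]  x^+=[1.4313, -2.3077]  P^+=[0.6058 0.0615; 0.0615 0.6503]
step 2: x^-=[0.8543, -2.3077]  P^-=[0.9572 0.2271; 0.2271 0.8103]  H_jac=[0.3811 0.1411]  S=[0.4796]  K=[0.8275; 0.4188]  nu=[-2.7370]  x^+=[-1.4104, -3.4540]  P^+=[0.6288 0.0609; 0.0609 0.7261]

H_jac[0,0] = 0.3811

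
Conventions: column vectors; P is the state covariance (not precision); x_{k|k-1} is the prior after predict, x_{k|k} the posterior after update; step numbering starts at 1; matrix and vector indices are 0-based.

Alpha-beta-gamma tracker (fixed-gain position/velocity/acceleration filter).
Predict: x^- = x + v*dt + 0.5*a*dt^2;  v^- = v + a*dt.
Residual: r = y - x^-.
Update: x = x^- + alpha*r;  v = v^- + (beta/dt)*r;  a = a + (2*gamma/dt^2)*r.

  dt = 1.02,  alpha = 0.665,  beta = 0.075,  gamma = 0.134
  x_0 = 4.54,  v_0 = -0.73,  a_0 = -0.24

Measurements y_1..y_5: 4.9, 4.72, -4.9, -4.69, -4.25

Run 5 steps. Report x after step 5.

x_post = -5.6934

step 1: x_pred=3.6706  r=1.2294  x^+=4.4881  v^+=-0.8844  a^+=0.0767
step 2: x_pred=3.6259  r=1.0941  x^+=4.3535  v^+=-0.7257  a^+=0.3585
step 3: x_pred=3.7998  r=-8.6998  x^+=-1.9856  v^+=-0.9997  a^+=-1.8825
step 4: x_pred=-3.9846  r=-0.7054  x^+=-4.4537  v^+=-2.9717  a^+=-2.0642
step 5: x_pred=-8.5586  r=4.3086  x^+=-5.6934  v^+=-4.7604  a^+=-0.9543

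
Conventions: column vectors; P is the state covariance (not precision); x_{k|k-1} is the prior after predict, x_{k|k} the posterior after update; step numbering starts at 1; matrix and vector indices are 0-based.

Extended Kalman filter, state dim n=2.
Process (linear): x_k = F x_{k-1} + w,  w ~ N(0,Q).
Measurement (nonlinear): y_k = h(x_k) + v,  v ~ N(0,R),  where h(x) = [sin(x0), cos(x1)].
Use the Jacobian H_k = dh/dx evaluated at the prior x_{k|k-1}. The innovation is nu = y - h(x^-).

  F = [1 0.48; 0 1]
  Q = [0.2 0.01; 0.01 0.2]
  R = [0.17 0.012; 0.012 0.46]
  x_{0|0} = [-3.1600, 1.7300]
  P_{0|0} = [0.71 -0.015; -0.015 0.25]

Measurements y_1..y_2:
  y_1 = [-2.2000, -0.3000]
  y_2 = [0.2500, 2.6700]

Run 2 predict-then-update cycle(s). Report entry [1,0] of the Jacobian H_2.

step 1: x^-=[-2.3296, 1.7300]  P^-=[0.9532 0.1150; 0.1150 0.4500]  H_jac=[-0.6881 0.0000; 0.0000 -0.9874]  S=[0.6213 0.0901; 0.0901 0.8987]  K=[-1.0527 -0.0208; -0.0565 -0.4887]  nu=[-1.4743, -0.1415]  x^+=[-0.7747, 1.8824]  P^+=[0.2604 0.0225; 0.0225 0.2284]
step 2: x^-=[0.1289, 1.8824]  P^-=[0.5346 0.1421; 0.1421 0.4284]  H_jac=[0.9917 0.0000; 0.0000 -0.9518]  S=[0.6958 -0.1221; -0.1221 0.8481]  K=[0.7530 -0.0510; 0.1212 -0.4633]  nu=[0.1215, 2.9766]  x^+=[0.0684, 0.5180]  P^+=[0.1285 0.0152; 0.0152 0.2224]

H_jac[1,0] = 0.0000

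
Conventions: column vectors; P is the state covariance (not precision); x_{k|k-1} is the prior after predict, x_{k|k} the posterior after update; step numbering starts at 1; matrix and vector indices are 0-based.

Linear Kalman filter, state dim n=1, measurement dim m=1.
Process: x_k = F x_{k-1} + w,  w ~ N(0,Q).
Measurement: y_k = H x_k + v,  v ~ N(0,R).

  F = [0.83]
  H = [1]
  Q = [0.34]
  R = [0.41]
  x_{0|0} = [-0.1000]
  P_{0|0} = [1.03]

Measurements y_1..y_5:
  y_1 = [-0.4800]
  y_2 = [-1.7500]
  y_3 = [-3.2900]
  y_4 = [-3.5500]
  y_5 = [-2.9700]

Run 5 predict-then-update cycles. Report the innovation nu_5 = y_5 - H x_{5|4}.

step 1: x^-=[-0.0830]  P^-=[1.0496]  S=[1.4596]  K=[0.7191]  nu=[-0.3970]  x^+=[-0.3685]  P^+=[0.2948]
step 2: x^-=[-0.3058]  P^-=[0.5431]  S=[0.9531]  K=[0.5698]  nu=[-1.4442]  x^+=[-1.1288]  P^+=[0.2336]
step 3: x^-=[-0.9369]  P^-=[0.5009]  S=[0.9109]  K=[0.5499]  nu=[-2.3531]  x^+=[-2.2309]  P^+=[0.2255]
step 4: x^-=[-1.8516]  P^-=[0.4953]  S=[0.9053]  K=[0.5471]  nu=[-1.6984]  x^+=[-2.7809]  P^+=[0.2243]
step 5: x^-=[-2.3081]  P^-=[0.4945]  S=[0.9045]  K=[0.5467]  nu=[-0.6619]  x^+=[-2.6700]  P^+=[0.2242]

innov = [-0.6619]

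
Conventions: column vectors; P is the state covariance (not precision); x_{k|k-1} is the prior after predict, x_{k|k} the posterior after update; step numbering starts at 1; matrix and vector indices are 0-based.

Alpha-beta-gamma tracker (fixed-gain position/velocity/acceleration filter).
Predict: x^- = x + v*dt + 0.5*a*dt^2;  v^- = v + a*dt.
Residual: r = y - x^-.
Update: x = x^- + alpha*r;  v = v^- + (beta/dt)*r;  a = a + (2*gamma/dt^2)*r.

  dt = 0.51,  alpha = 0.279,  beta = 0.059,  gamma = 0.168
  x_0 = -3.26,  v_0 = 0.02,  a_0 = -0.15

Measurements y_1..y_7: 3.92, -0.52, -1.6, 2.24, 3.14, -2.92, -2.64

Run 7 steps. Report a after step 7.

a_post = -32.3313

step 1: x_pred=-3.2693  r=7.1893  x^+=-1.2635  v^+=0.7752  a^+=9.1372
step 2: x_pred=0.3202  r=-0.8402  x^+=0.0858  v^+=5.3380  a^+=8.0519
step 3: x_pred=3.8553  r=-5.4553  x^+=2.3333  v^+=8.8134  a^+=1.0047
step 4: x_pred=6.9587  r=-4.7187  x^+=5.6422  v^+=8.7799  a^+=-5.0910
step 5: x_pred=9.4579  r=-6.3179  x^+=7.6952  v^+=5.4526  a^+=-13.2525
step 6: x_pred=8.7525  r=-11.6725  x^+=5.4959  v^+=-2.6565  a^+=-28.3311
step 7: x_pred=0.4566  r=-3.0966  x^+=-0.4074  v^+=-17.4637  a^+=-32.3313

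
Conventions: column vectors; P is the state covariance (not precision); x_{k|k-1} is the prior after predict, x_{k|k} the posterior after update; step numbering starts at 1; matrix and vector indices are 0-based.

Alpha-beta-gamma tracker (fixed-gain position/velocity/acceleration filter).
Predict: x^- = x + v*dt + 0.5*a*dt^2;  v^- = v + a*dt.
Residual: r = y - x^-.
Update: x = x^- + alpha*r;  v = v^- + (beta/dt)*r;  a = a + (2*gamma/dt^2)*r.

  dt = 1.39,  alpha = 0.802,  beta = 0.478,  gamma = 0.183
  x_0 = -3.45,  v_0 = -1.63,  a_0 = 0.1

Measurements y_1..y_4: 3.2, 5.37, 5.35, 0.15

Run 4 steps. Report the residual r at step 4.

resid = -12.5691

step 1: x_pred=-5.6191  r=8.8191  x^+=1.4538  v^+=1.5418  a^+=1.7706
step 2: x_pred=5.3074  r=0.0626  x^+=5.3576  v^+=4.0244  a^+=1.7825
step 3: x_pred=12.6735  r=-7.3235  x^+=6.8001  v^+=3.9836  a^+=0.3952
step 4: x_pred=12.7191  r=-12.5691  x^+=2.6387  v^+=0.2106  a^+=-1.9858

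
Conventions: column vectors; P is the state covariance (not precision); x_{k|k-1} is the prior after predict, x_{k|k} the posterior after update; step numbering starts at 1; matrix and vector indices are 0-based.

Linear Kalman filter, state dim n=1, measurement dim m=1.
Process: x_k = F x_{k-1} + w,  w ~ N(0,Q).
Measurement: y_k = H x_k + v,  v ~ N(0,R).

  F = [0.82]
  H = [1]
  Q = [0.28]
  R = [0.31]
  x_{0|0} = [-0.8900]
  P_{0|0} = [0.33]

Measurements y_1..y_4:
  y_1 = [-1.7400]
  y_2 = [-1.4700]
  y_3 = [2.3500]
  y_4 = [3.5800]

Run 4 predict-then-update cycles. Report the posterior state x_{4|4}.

x_post = [2.3164]

step 1: x^-=[-0.7298]  P^-=[0.5019]  S=[0.8119]  K=[0.6182]  nu=[-1.0102]  x^+=[-1.3543]  P^+=[0.1916]
step 2: x^-=[-1.1105]  P^-=[0.4089]  S=[0.7189]  K=[0.5688]  nu=[-0.3595]  x^+=[-1.3150]  P^+=[0.1763]
step 3: x^-=[-1.0783]  P^-=[0.3986]  S=[0.7086]  K=[0.5625]  nu=[3.4283]  x^+=[0.8501]  P^+=[0.1744]
step 4: x^-=[0.6971]  P^-=[0.3972]  S=[0.7072]  K=[0.5617]  nu=[2.8829]  x^+=[2.3164]  P^+=[0.1741]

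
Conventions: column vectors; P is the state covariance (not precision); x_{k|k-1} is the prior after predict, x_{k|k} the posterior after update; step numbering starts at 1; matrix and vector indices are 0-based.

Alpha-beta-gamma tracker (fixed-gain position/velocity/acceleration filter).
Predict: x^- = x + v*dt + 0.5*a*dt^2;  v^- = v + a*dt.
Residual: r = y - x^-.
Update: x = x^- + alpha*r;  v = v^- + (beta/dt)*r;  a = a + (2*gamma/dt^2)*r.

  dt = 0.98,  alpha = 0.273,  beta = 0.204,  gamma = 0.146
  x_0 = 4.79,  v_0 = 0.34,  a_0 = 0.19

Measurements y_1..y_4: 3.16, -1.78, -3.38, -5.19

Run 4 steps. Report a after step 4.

step 1: x_pred=5.2144  r=-2.0544  x^+=4.6536  v^+=0.0985  a^+=-0.4346
step 2: x_pred=4.5414  r=-6.3214  x^+=2.8157  v^+=-1.6433  a^+=-2.3566
step 3: x_pred=0.0736  r=-3.4536  x^+=-0.8692  v^+=-4.6717  a^+=-3.4066
step 4: x_pred=-7.0833  r=1.8933  x^+=-6.5664  v^+=-7.6161  a^+=-2.8310

a_post = -2.8310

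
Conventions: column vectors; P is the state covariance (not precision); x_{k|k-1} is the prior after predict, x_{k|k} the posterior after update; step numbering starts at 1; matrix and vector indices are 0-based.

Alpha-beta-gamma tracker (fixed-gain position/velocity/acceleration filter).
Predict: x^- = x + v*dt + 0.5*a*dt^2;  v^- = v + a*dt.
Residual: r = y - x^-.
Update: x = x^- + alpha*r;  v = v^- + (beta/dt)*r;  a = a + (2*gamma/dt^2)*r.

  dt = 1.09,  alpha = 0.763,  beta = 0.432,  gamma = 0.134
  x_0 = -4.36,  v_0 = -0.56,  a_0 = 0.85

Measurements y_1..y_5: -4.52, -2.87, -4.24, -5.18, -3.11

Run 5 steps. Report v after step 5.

step 1: x_pred=-4.4655  r=-0.0545  x^+=-4.5071  v^+=0.3449  a^+=0.8377
step 2: x_pred=-3.6335  r=0.7635  x^+=-3.0510  v^+=1.5606  a^+=1.0099
step 3: x_pred=-0.7500  r=-3.4900  x^+=-3.4129  v^+=1.2782  a^+=0.2227
step 4: x_pred=-1.8874  r=-3.2926  x^+=-4.3996  v^+=0.2159  a^+=-0.5200
step 5: x_pred=-4.4732  r=1.3632  x^+=-3.4331  v^+=0.1894  a^+=-0.2125

v_post = 0.1894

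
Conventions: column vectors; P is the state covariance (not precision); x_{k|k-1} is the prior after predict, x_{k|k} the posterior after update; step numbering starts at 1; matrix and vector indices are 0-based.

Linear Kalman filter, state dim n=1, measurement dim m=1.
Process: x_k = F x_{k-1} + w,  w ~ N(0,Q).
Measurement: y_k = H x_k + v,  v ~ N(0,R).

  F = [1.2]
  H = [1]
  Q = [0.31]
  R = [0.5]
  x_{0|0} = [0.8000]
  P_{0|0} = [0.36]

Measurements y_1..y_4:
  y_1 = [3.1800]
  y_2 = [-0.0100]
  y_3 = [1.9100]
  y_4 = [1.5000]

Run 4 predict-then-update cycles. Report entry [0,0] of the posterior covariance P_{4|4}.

step 1: x^-=[0.9600]  P^-=[0.8284]  S=[1.3284]  K=[0.6236]  nu=[2.2200]  x^+=[2.3444]  P^+=[0.3118]
step 2: x^-=[2.8133]  P^-=[0.7590]  S=[1.2590]  K=[0.6029]  nu=[-2.8233]  x^+=[1.1112]  P^+=[0.3014]
step 3: x^-=[1.3335]  P^-=[0.7441]  S=[1.2441]  K=[0.5981]  nu=[0.5765]  x^+=[1.6783]  P^+=[0.2990]
step 4: x^-=[2.0140]  P^-=[0.7406]  S=[1.2406]  K=[0.5970]  nu=[-0.5140]  x^+=[1.7071]  P^+=[0.2985]

P_post[0,0] = 0.2985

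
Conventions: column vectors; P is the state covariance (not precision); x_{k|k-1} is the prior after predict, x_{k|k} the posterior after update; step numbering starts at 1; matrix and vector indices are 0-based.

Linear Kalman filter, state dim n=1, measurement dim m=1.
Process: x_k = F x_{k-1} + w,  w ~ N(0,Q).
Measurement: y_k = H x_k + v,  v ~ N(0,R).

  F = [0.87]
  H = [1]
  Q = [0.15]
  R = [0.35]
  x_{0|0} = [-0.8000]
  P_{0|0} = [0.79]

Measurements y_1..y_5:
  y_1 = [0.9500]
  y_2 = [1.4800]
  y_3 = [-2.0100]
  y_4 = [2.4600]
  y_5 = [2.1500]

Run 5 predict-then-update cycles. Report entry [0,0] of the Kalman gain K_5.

K[0,0] = 0.4307

step 1: x^-=[-0.6960]  P^-=[0.7480]  S=[1.0980]  K=[0.6812]  nu=[1.6460]  x^+=[0.4253]  P^+=[0.2384]
step 2: x^-=[0.3700]  P^-=[0.3305]  S=[0.6805]  K=[0.4856]  nu=[1.1100]  x^+=[0.9091]  P^+=[0.1700]
step 3: x^-=[0.7909]  P^-=[0.2787]  S=[0.6287]  K=[0.4433]  nu=[-2.8009]  x^+=[-0.4506]  P^+=[0.1551]
step 4: x^-=[-0.3920]  P^-=[0.2674]  S=[0.6174]  K=[0.4331]  nu=[2.8520]  x^+=[0.8433]  P^+=[0.1516]
step 5: x^-=[0.7336]  P^-=[0.2647]  S=[0.6147]  K=[0.4307]  nu=[1.4164]  x^+=[1.3436]  P^+=[0.1507]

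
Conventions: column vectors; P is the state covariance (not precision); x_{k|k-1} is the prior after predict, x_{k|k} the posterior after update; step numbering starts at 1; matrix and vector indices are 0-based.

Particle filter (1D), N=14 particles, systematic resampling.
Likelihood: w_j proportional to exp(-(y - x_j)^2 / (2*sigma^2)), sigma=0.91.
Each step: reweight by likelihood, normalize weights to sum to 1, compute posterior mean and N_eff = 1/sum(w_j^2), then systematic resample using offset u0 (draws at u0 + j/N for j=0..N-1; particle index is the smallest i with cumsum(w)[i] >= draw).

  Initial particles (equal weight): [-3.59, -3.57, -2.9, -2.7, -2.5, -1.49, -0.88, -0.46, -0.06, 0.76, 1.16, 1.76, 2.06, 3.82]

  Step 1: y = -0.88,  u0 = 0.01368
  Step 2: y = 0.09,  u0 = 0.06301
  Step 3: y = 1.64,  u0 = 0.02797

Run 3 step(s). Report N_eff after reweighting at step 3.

step 1: w=[0.0029, 0.0031, 0.0207, 0.0329, 0.0499, 0.1942, 0.2432, 0.2186, 0.1620, 0.0479, 0.0197, 0.0036, 0.0013, 0.0000]  mean=-0.8402  Neff=5.6306  idx=[2, 4, 5, 5, 5, 6, 6, 6, 7, 7, 7, 8, 8, 9]
step 2: w=[0.0006, 0.0023, 0.0291, 0.0291, 0.0291, 0.0743, 0.0743, 0.0743, 0.1093, 0.1093, 0.1093, 0.1294, 0.1294, 0.1001]  mean=-0.4240  Neff=10.1530  idx=[4, 5, 6, 7, 8, 8, 9, 10, 10, 11, 12, 12, 13, 13]
step 3: w=[0.0012, 0.0099, 0.0099, 0.0099, 0.0318, 0.0318, 0.0318, 0.0318, 0.0318, 0.0796, 0.0796, 0.0796, 0.2856, 0.2856]  mean=0.3188  Neff=5.3316  idx=[3, 6, 8, 9, 10, 11, 12, 12, 12, 12, 13, 13, 13, 13]

N_eff = 5.3316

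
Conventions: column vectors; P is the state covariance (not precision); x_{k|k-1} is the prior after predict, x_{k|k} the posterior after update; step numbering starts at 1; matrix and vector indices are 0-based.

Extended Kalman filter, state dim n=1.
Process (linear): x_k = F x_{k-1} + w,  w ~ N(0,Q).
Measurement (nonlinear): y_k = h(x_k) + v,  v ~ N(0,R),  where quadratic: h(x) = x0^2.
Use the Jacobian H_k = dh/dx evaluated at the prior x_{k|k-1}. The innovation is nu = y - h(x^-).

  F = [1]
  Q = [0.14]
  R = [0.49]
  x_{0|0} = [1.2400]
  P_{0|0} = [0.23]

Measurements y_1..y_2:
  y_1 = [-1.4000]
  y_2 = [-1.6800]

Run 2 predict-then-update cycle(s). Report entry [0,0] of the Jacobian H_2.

step 1: x^-=[1.2400]  P^-=[0.3700]  H_jac=[2.4800]  S=[2.7656]  K=[0.3318]  nu=[-2.9376]  x^+=[0.2653]  P^+=[0.0656]
step 2: x^-=[0.2653]  P^-=[0.2056]  H_jac=[0.5307]  S=[0.5479]  K=[0.1991]  nu=[-1.7504]  x^+=[-0.0832]  P^+=[0.1838]

H_jac[0,0] = 0.5307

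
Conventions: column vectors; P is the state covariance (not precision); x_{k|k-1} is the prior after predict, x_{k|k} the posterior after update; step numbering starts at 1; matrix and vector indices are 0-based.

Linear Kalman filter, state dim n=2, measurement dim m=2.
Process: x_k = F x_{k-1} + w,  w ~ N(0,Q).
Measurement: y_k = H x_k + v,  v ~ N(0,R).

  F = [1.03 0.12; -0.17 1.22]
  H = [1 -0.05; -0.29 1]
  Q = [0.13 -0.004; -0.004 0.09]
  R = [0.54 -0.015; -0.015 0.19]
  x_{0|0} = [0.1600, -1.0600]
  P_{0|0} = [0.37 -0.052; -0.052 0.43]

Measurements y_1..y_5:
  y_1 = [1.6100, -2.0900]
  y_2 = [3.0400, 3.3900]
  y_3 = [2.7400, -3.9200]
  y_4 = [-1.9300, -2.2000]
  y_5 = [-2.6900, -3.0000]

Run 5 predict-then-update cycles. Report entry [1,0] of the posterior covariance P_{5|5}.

P_post[1,0] = 0.0418

step 1: x^-=[0.0376, -1.3204]  P^-=[0.5159 -0.0701; -0.0701 0.7623]  S=[1.0648 -0.2739; -0.2739 1.0363]  K=[0.4648 -0.0892; 0.0993 0.7814]  nu=[1.5064, -0.7587]  x^+=[0.8055, -1.7636]  P^+=[0.2548 0.0500; 0.0500 0.1615]
step 2: x^-=[0.6180, -2.2886]  P^-=[0.4151 0.0368; 0.0368 0.3170]  S=[0.9522 -0.1139; -0.1139 0.5205]  K=[0.4259 -0.0673; 0.0949 0.6092]  nu=[2.3076, 5.8578]  x^+=[1.2064, 1.4988]  P^+=[0.2334 0.0485; 0.0485 0.1284]
step 3: x^-=[1.4224, 1.6235]  P^-=[0.3915 0.0339; 0.0339 0.2677]  S=[0.9288 -0.1075; -0.1075 0.4710]  K=[0.4110 -0.0753; 0.0878 0.5676]  nu=[1.3988, -5.1310]  x^+=[2.3834, -1.1661]  P^+=[0.2253 0.0449; 0.0449 0.1195]
step 4: x^-=[2.3150, -1.8278]  P^-=[0.3818 0.0295; 0.0295 0.2558]  S=[0.9195 -0.1086; -0.1086 0.4608]  K=[0.4041 -0.0810; 0.0839 0.5563]  nu=[-4.3364, 0.2991]  x^+=[0.5385, -2.0251]  P^+=[0.2216 0.0428; 0.0428 0.1169]
step 5: x^-=[0.3117, -2.5622]  P^-=[0.3773 0.0272; 0.0272 0.2526]  S=[0.9152 -0.1094; -0.1094 0.4585]  K=[0.4008 -0.0836; 0.0821 0.5532]  nu=[-3.1298, -0.3474]  x^+=[-0.9136, -3.0113]  P^+=[0.2198 0.0418; 0.0418 0.1160]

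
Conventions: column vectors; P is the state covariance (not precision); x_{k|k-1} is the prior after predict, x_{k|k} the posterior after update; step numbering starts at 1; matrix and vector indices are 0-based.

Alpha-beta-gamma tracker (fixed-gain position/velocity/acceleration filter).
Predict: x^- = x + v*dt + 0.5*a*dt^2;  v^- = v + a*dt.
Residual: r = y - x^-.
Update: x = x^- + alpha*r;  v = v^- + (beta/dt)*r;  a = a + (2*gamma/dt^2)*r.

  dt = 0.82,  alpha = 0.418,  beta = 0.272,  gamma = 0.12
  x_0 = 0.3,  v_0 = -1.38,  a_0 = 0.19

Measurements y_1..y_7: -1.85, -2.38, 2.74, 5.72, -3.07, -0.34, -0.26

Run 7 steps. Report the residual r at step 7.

step 1: x_pred=-0.7677  r=-1.0823  x^+=-1.2201  v^+=-1.5832  a^+=-0.1963
step 2: x_pred=-2.5843  r=0.2043  x^+=-2.4989  v^+=-1.6764  a^+=-0.1234
step 3: x_pred=-3.9150  r=6.6550  x^+=-1.1332  v^+=0.4300  a^+=2.2520
step 4: x_pred=-0.0235  r=5.7435  x^+=2.3773  v^+=4.1818  a^+=4.3021
step 5: x_pred=7.2527  r=-10.3227  x^+=2.9378  v^+=4.2854  a^+=0.6176
step 6: x_pred=6.6594  r=-6.9994  x^+=3.7337  v^+=2.4700  a^+=-1.8807
step 7: x_pred=5.1268  r=-5.3868  x^+=2.8751  v^+=-0.8590  a^+=-3.8034

resid = -5.3868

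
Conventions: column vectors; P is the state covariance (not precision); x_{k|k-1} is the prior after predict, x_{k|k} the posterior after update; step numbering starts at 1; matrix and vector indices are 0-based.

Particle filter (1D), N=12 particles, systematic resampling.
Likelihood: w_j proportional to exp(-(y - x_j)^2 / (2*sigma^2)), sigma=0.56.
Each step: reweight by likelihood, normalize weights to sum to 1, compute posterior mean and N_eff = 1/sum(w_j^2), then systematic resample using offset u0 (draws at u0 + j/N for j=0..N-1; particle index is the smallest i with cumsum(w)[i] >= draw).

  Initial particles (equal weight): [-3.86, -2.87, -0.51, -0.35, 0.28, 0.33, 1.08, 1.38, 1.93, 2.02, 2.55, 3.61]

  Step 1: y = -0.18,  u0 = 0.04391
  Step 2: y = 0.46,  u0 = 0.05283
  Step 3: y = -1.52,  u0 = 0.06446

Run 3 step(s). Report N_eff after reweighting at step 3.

step 1: w=[0.0000, 0.0000, 0.2570, 0.2919, 0.2182, 0.2019, 0.0243, 0.0063, 0.0003, 0.0001, 0.0000, 0.0000]  mean=-0.0698  Neff=4.1623  idx=[2, 2, 2, 3, 3, 3, 3, 4, 4, 5, 5, 5]
step 2: w=[0.0324, 0.0324, 0.0324, 0.0510, 0.0510, 0.0510, 0.0510, 0.1377, 0.1377, 0.1412, 0.1412, 0.1412]  mean=0.0961  Neff=8.9858  idx=[1, 3, 5, 7, 7, 8, 8, 9, 10, 10, 11, 11]
step 3: w=[0.4217, 0.2418, 0.2418, 0.0122, 0.0122, 0.0122, 0.0122, 0.0092, 0.0092, 0.0092, 0.0092, 0.0092]  mean=-0.3555  Neff=3.3811  idx=[0, 0, 0, 0, 0, 1, 1, 1, 2, 2, 2, 9]

N_eff = 3.3811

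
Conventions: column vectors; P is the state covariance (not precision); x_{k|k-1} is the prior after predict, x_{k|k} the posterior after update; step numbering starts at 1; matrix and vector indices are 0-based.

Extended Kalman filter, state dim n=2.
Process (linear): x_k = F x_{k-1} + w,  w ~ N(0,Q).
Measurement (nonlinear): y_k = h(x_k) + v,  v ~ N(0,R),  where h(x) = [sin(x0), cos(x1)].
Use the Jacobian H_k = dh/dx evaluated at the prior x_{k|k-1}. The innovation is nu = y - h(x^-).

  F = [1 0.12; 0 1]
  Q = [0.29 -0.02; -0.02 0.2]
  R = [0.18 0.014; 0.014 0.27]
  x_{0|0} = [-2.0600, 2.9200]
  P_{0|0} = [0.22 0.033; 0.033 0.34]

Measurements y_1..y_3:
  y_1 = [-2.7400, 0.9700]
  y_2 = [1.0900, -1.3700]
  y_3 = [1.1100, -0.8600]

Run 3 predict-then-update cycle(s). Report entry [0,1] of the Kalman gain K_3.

K[0,1] = -0.0331

step 1: x^-=[-1.7096, 2.9200]  P^-=[0.5228 0.0538; 0.0538 0.5400]  H_jac=[-0.1384 0.0000; 0.0000 -0.2198]  S=[0.1900 0.0156; 0.0156 0.2961]  K=[-0.3791 -0.0199; -0.0062 -0.4005]  nu=[-1.7496, 1.9455]  x^+=[-1.0851, 2.1517]  P^+=[0.4952 0.0486; 0.0486 0.4924]
step 2: x^-=[-0.8269, 2.1517]  P^-=[0.8039 0.0877; 0.0877 0.6924]  H_jac=[0.6771 0.0000; 0.0000 -0.8360]  S=[0.5486 -0.0356; -0.0356 0.7539]  K=[0.9890 -0.0505; 0.0585 -0.7650]  nu=[1.8259, -0.8213]  x^+=[1.0203, 2.8868]  P^+=[0.2619 -0.0003; -0.0003 0.2461]
step 3: x^-=[1.3667, 2.8868]  P^-=[0.5553 0.0093; 0.0093 0.4461]  H_jac=[0.2027 0.0000; 0.0000 -0.2520]  S=[0.2028 0.0135; 0.0135 0.2983]  K=[0.5572 -0.0331; 0.0345 -0.3784]  nu=[0.1308, 0.1077]  x^+=[1.4360, 2.8506]  P^+=[0.4925 0.0045; 0.0045 0.4035]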